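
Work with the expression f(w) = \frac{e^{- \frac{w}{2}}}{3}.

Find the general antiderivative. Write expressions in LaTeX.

F(w) = - \frac{2 e^{- \frac{w}{2}}}{3} + C

Check any antiderivative F(w) by computing F'(w) and comparing it with f(w).
Check: d/dw[- \frac{2 e^{- \frac{w}{2}}}{3}] = \frac{e^{- \frac{w}{2}}}{3} = f(w).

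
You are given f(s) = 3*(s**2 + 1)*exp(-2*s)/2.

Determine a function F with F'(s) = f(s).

f has the shape u'v + uv' for u = -3*s**2/4 - 3*s/4 - 9/8 and v = exp(-2*s) — it is the derivative of the product u*v.
Check: d/ds[(-6*s**2 - 6*s - 9)*exp(-2*s)/8] = (3*s**2 + 3)*exp(-2*s)/2, which equals f(s).

An antiderivative is F(s) = (-6*s**2 - 6*s - 9)*exp(-2*s)/8.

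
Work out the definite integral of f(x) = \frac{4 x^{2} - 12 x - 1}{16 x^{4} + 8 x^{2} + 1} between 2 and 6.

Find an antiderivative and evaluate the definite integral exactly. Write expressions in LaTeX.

Recognize the product-rule pattern: f = u'v + uv' with u = \frac{1}{2 x^{2} + \frac{1}{2}}, v = \frac{3}{4} - \frac{x}{2}, so integration by parts undoes it.
F(x) = \frac{3 - 2 x}{2 \left(4 x^{2} + 1\right)} is an antiderivative of f.
Check: d/dx[\frac{3 - 2 x}{2 \left(4 x^{2} + 1\right)}] = \frac{4 x^{2} - 12 x - 1}{16 x^{4} + 8 x^{2} + 1} = f(x).
F(6) = - \frac{9}{290}; F(2) = - \frac{1}{34}.
Integral = F(6) - F(2) = - \frac{4}{2465}.

Antiderivative: F(x) = \frac{3 - 2 x}{2 \left(4 x^{2} + 1\right)}; value = - \frac{4}{2465}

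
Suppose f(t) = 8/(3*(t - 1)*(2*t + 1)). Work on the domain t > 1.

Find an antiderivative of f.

An antiderivative is F(t) = 8*log(t - 1)/9 - 8*log(t + 1/2)/9.

Factor the denominator (3*(t - 1)*(2*t + 1)) and decompose: f = -16/(9*(2*t + 1)) + 8/(9*(t - 1)); each piece integrates to a log, atan, or power term.
Check: d/dt[8*log(t - 1)/9 - 8*log(t + 1/2)/9] = 8/(6*t**2 - 3*t - 3), which equals f(t).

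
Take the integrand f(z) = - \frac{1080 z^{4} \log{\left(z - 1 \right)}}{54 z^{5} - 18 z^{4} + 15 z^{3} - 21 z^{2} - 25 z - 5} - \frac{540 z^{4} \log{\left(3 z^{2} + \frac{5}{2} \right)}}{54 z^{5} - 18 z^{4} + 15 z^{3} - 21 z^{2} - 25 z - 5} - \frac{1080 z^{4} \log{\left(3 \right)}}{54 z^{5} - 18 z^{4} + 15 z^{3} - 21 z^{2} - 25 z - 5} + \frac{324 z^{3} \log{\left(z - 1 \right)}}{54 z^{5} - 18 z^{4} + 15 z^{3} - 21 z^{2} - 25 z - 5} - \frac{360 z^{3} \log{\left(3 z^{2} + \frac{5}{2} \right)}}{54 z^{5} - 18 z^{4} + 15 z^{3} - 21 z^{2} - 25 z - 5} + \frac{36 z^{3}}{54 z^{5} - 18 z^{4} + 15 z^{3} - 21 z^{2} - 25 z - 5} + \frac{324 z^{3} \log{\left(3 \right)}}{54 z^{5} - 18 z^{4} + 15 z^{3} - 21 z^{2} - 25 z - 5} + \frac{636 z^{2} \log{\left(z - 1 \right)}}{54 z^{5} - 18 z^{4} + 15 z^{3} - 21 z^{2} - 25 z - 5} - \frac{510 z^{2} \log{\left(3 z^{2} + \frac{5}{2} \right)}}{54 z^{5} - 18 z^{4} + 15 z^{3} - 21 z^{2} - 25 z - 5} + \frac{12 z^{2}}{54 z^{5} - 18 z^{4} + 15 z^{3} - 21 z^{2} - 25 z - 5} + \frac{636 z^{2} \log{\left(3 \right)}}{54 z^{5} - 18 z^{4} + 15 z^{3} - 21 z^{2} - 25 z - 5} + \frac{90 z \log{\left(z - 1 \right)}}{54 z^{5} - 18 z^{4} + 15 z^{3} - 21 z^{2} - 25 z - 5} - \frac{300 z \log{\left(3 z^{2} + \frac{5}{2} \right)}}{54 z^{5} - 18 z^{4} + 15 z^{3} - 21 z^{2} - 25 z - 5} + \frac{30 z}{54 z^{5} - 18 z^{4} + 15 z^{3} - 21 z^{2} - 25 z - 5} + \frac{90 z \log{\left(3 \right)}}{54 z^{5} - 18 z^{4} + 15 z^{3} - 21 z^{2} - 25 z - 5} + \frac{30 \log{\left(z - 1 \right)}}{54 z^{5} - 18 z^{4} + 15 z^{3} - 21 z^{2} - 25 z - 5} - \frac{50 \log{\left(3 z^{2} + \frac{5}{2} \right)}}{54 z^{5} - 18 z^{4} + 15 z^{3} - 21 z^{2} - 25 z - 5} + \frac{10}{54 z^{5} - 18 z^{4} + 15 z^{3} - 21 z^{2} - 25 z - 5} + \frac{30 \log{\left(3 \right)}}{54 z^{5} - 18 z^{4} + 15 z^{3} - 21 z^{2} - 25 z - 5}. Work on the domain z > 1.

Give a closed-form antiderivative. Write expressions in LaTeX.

An antiderivative is F(z) = 2 \left(- 5 \log{\left(3 z^{2} + \frac{5}{2} \right)} + \frac{1}{3 z + 1}\right) \log{\left(3 z - 3 \right)}.

f has the shape u'v + uv' for u = - 10 \log{\left(3 z^{2} + \frac{5}{2} \right)} + \frac{2}{3 z + 1} and v = \log{\left(3 z - 3 \right)} — it is the derivative of the product u*v.
Check: d/dz[2 \left(- 5 \log{\left(3 z^{2} + \frac{5}{2} \right)} + \frac{1}{3 z + 1}\right) \log{\left(3 z - 3 \right)}] = \frac{- 1080 z^{4} \log{\left(z - 1 \right)} - 540 z^{4} \log{\left(3 z^{2} + \frac{5}{2} \right)} - 1080 z^{4} \log{\left(3 \right)} + 324 z^{3} \log{\left(z - 1 \right)} - 360 z^{3} \log{\left(3 z^{2} + \frac{5}{2} \right)} + 36 z^{3} + 324 z^{3} \log{\left(3 \right)} + 636 z^{2} \log{\left(z - 1 \right)} - 510 z^{2} \log{\left(3 z^{2} + \frac{5}{2} \right)} + 12 z^{2} + 636 z^{2} \log{\left(3 \right)} + 90 z \log{\left(z - 1 \right)} - 300 z \log{\left(3 z^{2} + \frac{5}{2} \right)} + 30 z + 90 z \log{\left(3 \right)} + 30 \log{\left(z - 1 \right)} - 50 \log{\left(3 z^{2} + \frac{5}{2} \right)} + 10 + 30 \log{\left(3 \right)}}{54 z^{5} - 18 z^{4} + 15 z^{3} - 21 z^{2} - 25 z - 5}, which equals f(z).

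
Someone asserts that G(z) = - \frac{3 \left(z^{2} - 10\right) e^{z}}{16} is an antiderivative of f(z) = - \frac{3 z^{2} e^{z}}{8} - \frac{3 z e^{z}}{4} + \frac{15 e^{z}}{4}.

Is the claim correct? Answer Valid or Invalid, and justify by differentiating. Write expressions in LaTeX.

Invalid: d/dz[G] - f = \frac{3 z^{2} e^{z}}{16} + \frac{3 z e^{z}}{8} - \frac{15 e^{z}}{8}, which is not 0.

d/dz[G] = - \frac{3 z^{2} e^{z}}{16} - \frac{3 z e^{z}}{8} + \frac{15 e^{z}}{8}
d/dz[G] - f(z) = \frac{3 z^{2} e^{z}}{16} + \frac{3 z e^{z}}{8} - \frac{15 e^{z}}{8} != 0.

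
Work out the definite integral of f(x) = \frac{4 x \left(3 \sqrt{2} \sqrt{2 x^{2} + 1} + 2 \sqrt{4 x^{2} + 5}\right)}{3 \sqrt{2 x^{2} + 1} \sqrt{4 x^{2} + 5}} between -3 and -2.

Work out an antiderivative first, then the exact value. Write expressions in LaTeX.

Any candidate F(x) must reproduce f(x) exactly when differentiated.
F(x) = \frac{4 \sqrt{2 x^{2} + 1}}{3} + 2 \sqrt{2 x^{2} + \frac{5}{2}} is an antiderivative of f.
Check: d/dx[\frac{4 \sqrt{2 x^{2} + 1}}{3} + 2 \sqrt{2 x^{2} + \frac{5}{2}}] = \frac{12 \sqrt{2} x \sqrt{2 x^{2} + 1} + 8 x \sqrt{4 x^{2} + 5}}{3 \sqrt{2 x^{2} + 1} \sqrt{4 x^{2} + 5}}, which equals f(x).
F(-2) = 4 + \sqrt{42}; F(-3) = \frac{4 \sqrt{19}}{3} + \sqrt{82}.
Integral = F(-2) - F(-3) = - \sqrt{82} - \frac{4 \sqrt{19}}{3} + 4 + \sqrt{42}.

Antiderivative: F(x) = \frac{4 \sqrt{2 x^{2} + 1}}{3} + 2 \sqrt{2 x^{2} + \frac{5}{2}}; value = - \sqrt{82} - \frac{4 \sqrt{19}}{3} + 4 + \sqrt{42}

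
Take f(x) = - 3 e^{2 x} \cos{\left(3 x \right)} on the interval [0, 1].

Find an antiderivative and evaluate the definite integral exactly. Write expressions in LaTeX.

A first test for any F(x): its x-derivative must equal f(x) identically.
F(x) = - \frac{9 e^{2 x} \sin{\left(3 x \right)}}{13} - \frac{6 e^{2 x} \cos{\left(3 x \right)}}{13} is an antiderivative of f.
Check: d/dx[- \frac{9 e^{2 x} \sin{\left(3 x \right)}}{13} - \frac{6 e^{2 x} \cos{\left(3 x \right)}}{13}] = - 3 e^{2 x} \cos{\left(3 x \right)} = f(x).
F(1) = - \frac{9 e^{2} \sin{\left(3 \right)}}{13} - \frac{6 e^{2} \cos{\left(3 \right)}}{13}; F(0) = - \frac{6}{13}.
Integral = F(1) - F(0) = - \frac{9 e^{2} \sin{\left(3 \right)}}{13} + \frac{6}{13} - \frac{6 e^{2} \cos{\left(3 \right)}}{13}.

Antiderivative: F(x) = - \frac{9 e^{2 x} \sin{\left(3 x \right)}}{13} - \frac{6 e^{2 x} \cos{\left(3 x \right)}}{13}; value = - \frac{9 e^{2} \sin{\left(3 \right)}}{13} + \frac{6}{13} - \frac{6 e^{2} \cos{\left(3 \right)}}{13}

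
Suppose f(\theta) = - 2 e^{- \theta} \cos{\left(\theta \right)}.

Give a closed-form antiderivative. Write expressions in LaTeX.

An antiderivative is F(\theta) = \left(- \sin{\left(\theta \right)} + \cos{\left(\theta \right)}\right) e^{- \theta}.

Recover f(\theta) by differentiating a candidate F(\theta); any mismatch rules it out.
Check: d/d\theta[\left(- \sin{\left(\theta \right)} + \cos{\left(\theta \right)}\right) e^{- \theta}] = - 2 e^{- \theta} \cos{\left(\theta \right)} = f(\theta).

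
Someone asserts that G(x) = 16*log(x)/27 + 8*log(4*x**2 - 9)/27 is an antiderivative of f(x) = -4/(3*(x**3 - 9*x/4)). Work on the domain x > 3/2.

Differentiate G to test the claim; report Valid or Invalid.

Invalid: d/dx[G] - f = 128*x/(108*x**2 - 243), which is not 0.

d/dx[G] = (128*x**2 - 144)/(108*x**3 - 243*x)
d/dx[G] - f(x) = 128*x/(108*x**2 - 243) != 0.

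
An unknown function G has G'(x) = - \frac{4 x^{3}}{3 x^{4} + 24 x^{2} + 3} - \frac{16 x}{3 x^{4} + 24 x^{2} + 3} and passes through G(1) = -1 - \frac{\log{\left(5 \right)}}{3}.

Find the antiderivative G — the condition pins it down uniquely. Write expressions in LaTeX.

G'(x) matches the chain-rule pattern g'(h)*h' with inner function h(x) = \frac{x^{4}}{2} + 4 x^{2} + \frac{1}{2}; substituting u = h(x) collapses the integral.
A general antiderivative is - \frac{\log{\left(\frac{x^{4}}{2} + 4 x^{2} + \frac{1}{2} \right)}}{3} + C.
The condition gives C = -1 - \frac{\log{\left(5 \right)}}{3} - (- \frac{\log{\left(5 \right)}}{3}) = -1.
So G(x) = - \frac{\log{\left(\frac{x^{4}}{2} + 4 x^{2} + \frac{1}{2} \right)}}{3} - 1.
Check: d/dx[- \frac{\log{\left(\frac{x^{4}}{2} + 4 x^{2} + \frac{1}{2} \right)}}{3} - 1] = \frac{- 4 x^{3} - 16 x}{3 x^{4} + 24 x^{2} + 3}, which equals G'(x).

G(x) = - \frac{\log{\left(\frac{x^{4}}{2} + 4 x^{2} + \frac{1}{2} \right)}}{3} - 1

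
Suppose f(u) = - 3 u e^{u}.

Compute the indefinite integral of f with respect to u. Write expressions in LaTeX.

f has the shape v'r + vr' for v = 3 - 3 u and r = e^{u} — it is the derivative of the product v*r.
Check: d/du[3 \left(1 - u\right) e^{u}] = - 3 u e^{u} = f(u).

F(u) = 3 \left(1 - u\right) e^{u} + C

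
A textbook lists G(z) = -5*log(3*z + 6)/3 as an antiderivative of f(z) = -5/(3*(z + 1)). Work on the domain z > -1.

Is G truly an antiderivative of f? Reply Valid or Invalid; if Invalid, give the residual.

d/dz[G] = -5/(3*z + 6)
d/dz[G] - f(z) = 5/(3*z**2 + 9*z + 6) != 0.

Invalid: d/dz[G] - f = 5/(3*z**2 + 9*z + 6), which is not 0.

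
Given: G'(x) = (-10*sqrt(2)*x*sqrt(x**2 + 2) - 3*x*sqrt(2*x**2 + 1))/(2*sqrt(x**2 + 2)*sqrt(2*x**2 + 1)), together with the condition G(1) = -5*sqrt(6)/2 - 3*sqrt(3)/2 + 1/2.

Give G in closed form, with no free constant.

G(x) = -5*sqrt(x**2 + 1/2) - 3*sqrt(x**2 + 2)/2 + 1/2

A candidate passes only if d/dx[G] lands on the given G'(x) exactly.
A general antiderivative is -5*sqrt(x**2 + 1/2) - 3*sqrt(x**2 + 2)/2 + C.
The condition gives C = -5*sqrt(6)/2 - 3*sqrt(3)/2 + 1/2 - (-5*sqrt(6)/2 - 3*sqrt(3)/2) = 1/2.
So G(x) = -5*sqrt(x**2 + 1/2) - 3*sqrt(x**2 + 2)/2 + 1/2.
Check: d/dx[-5*sqrt(x**2 + 1/2) - 3*sqrt(x**2 + 2)/2 + 1/2] = (-10*sqrt(2)*x*sqrt(x**2 + 2) - 3*x*sqrt(2*x**2 + 1))/(2*sqrt(x**2 + 2)*sqrt(2*x**2 + 1)) = G'(x).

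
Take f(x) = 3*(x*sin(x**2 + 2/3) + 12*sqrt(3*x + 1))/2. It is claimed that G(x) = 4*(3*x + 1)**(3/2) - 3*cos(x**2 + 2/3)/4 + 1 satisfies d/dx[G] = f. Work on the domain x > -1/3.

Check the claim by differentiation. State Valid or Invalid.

d/dx[G] = 3*x*sin(x**2 + 2/3)/2 + 18*sqrt(3*x + 1)
This equals f(x) exactly, so the claim holds.

Valid - differentiating G returns exactly f.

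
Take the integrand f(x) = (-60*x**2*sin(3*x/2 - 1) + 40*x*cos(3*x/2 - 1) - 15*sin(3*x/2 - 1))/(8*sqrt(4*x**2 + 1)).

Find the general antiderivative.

F(x) = 5*sqrt(4*x**2 + 1)*cos(3*x/2 - 1)/4 + C

f has the shape u'v + uv' for u = 5*sqrt(4*x**2 + 1)/4 and v = cos(3*x/2 - 1) — it is the derivative of the product u*v.
Check: d/dx[5*sqrt(4*x**2 + 1)*cos(3*x/2 - 1)/4] = (-60*x**2*sin(3*x/2 - 1) + 40*x*cos(3*x/2 - 1) - 15*sin(3*x/2 - 1))/(8*sqrt(4*x**2 + 1)) = f(x).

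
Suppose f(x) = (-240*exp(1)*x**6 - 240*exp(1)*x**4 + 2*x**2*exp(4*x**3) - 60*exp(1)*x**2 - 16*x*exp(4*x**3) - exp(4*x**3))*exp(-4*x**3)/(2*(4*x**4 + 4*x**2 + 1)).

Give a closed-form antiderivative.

Whatever form F(x) takes, F'(x) = f(x) is non-negotiable.
Check: d/dx[-x/(4*x**2 + 2) + 5*exp(1)*exp(-4*x**3)/2 + 4/(4*x**2 + 2)] = (-240*exp(1)*x**6 - 240*exp(1)*x**4 + 2*x**2*exp(4*x**3) - 60*exp(1)*x**2 - 16*x*exp(4*x**3) - exp(4*x**3))/(8*x**4*exp(4*x**3) + 8*x**2*exp(4*x**3) + 2*exp(4*x**3)), which equals f(x).

An antiderivative is F(x) = -x/(4*x**2 + 2) + 5*exp(1)*exp(-4*x**3)/2 + 4/(4*x**2 + 2).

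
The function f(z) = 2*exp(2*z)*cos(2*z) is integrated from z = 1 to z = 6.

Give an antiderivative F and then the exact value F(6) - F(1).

Antiderivative: F(z) = exp(2*z)*sin(2*z)/2 + exp(2*z)*cos(2*z)/2; value = exp(12)*sin(12)/2 - exp(2)*sin(2)/2 - exp(2)*cos(2)/2 + exp(12)*cos(12)/2

Differentiate the proposed F(z) back; it has to land on f(z) exactly.
F(z) = exp(2*z)*sin(2*z)/2 + exp(2*z)*cos(2*z)/2 is an antiderivative of f.
Check: d/dz[exp(2*z)*sin(2*z)/2 + exp(2*z)*cos(2*z)/2] = 2*exp(2*z)*cos(2*z) = f(z).
F(6) = exp(12)*sin(12)/2 + exp(12)*cos(12)/2; F(1) = exp(2)*cos(2)/2 + exp(2)*sin(2)/2.
Integral = F(6) - F(1) = exp(12)*sin(12)/2 - exp(2)*sin(2)/2 - exp(2)*cos(2)/2 + exp(12)*cos(12)/2.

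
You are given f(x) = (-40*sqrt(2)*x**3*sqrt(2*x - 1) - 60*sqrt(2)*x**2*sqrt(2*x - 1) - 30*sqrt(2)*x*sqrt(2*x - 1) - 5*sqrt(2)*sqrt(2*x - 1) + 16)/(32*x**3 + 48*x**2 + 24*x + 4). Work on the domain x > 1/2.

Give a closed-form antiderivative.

An antiderivative is F(x) = (-5*sqrt(2)*(2*x - 1)**(3/2)*(2*x + 1)**2 - 12)/(12*(2*x + 1)**2).

Any candidate F(x) must reproduce f(x) exactly when differentiated.
Check: d/dx[(-5*sqrt(2)*(2*x - 1)**(3/2)*(2*x + 1)**2 - 12)/(12*(2*x + 1)**2)] = (-40*sqrt(2)*x**3*sqrt(2*x - 1) - 60*sqrt(2)*x**2*sqrt(2*x - 1) - 30*sqrt(2)*x*sqrt(2*x - 1) - 5*sqrt(2)*sqrt(2*x - 1) + 16)/(32*x**3 + 48*x**2 + 24*x + 4) = f(x).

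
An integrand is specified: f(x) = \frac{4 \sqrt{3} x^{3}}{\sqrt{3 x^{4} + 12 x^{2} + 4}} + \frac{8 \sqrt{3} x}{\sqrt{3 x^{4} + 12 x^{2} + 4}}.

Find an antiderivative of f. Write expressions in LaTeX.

An antiderivative is F(x) = 2 \sqrt{x^{4} + 4 x^{2} + \frac{4}{3}}.

The substitution u = x^{4} + 4 x^{2} + \frac{4}{3} works: f is exactly (dF/du)*(du/dx) for that inner function.
Check: d/dx[2 \sqrt{x^{4} + 4 x^{2} + \frac{4}{3}}] = \frac{4 \sqrt{3} x^{3} + 8 \sqrt{3} x}{\sqrt{3 x^{4} + 12 x^{2} + 4}}, which equals f(x).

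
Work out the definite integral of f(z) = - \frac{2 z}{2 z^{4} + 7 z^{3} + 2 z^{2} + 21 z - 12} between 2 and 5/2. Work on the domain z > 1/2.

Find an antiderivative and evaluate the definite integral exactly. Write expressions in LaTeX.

The denominator factors as \left(z + 4\right) \left(2 z - 1\right) \left(z^{2} + 3\right); partial fractions split f into directly integrable pieces: \frac{2 \left(10 z - 21\right)}{247 \left(z^{2} + 3\right)} - \frac{8}{117 \left(2 z - 1\right)} - \frac{8}{171 \left(z + 4\right)}.
F(z) = - \frac{2 \left(38 \log{\left(z - \frac{1}{2} \right)} + 52 \log{\left(z + 4 \right)} - 45 \log{\left(z^{2} + 3 \right)} + 63 \sqrt{3} \operatorname{atan}{\left(\frac{\sqrt{3} z}{3} \right)}\right)}{2223} is an antiderivative of f.
Check: d/dz[- \frac{2 \left(38 \log{\left(z - \frac{1}{2} \right)} + 52 \log{\left(z + 4 \right)} - 45 \log{\left(z^{2} + 3 \right)} + 63 \sqrt{3} \operatorname{atan}{\left(\frac{\sqrt{3} z}{3} \right)}\right)}{2223}] = - \frac{2 z}{2 z^{4} + 7 z^{3} + 2 z^{2} + 21 z - 12} = f(z).
F(5/2) = - \frac{14 \sqrt{3} \operatorname{atan}{\left(\frac{5 \sqrt{3}}{6} \right)}}{247} - \frac{8 \log{\left(\frac{13}{2} \right)}}{171} - \frac{4 \log{\left(2 \right)}}{117} + \frac{10 \log{\left(\frac{37}{4} \right)}}{247}; F(2) = - \frac{14 \sqrt{3} \operatorname{atan}{\left(\frac{2 \sqrt{3}}{3} \right)}}{247} - \frac{8 \log{\left(6 \right)}}{171} - \frac{4 \log{\left(\frac{3}{2} \right)}}{117} + \frac{10 \log{\left(7 \right)}}{247}.
Integral = F(5/2) - F(2) = - \frac{14 \sqrt{3} \operatorname{atan}{\left(\frac{5 \sqrt{3}}{6} \right)}}{247} - \frac{8 \log{\left(\frac{13}{2} \right)}}{171} - \frac{10 \log{\left(7 \right)}}{247} - \frac{4 \log{\left(2 \right)}}{117} + \frac{4 \log{\left(\frac{3}{2} \right)}}{117} + \frac{8 \log{\left(6 \right)}}{171} + \frac{14 \sqrt{3} \operatorname{atan}{\left(\frac{2 \sqrt{3}}{3} \right)}}{247} + \frac{10 \log{\left(\frac{37}{4} \right)}}{247}.

Antiderivative: F(z) = - \frac{2 \left(38 \log{\left(z - \frac{1}{2} \right)} + 52 \log{\left(z + 4 \right)} - 45 \log{\left(z^{2} + 3 \right)} + 63 \sqrt{3} \operatorname{atan}{\left(\frac{\sqrt{3} z}{3} \right)}\right)}{2223}; value = - \frac{14 \sqrt{3} \operatorname{atan}{\left(\frac{5 \sqrt{3}}{6} \right)}}{247} - \frac{8 \log{\left(\frac{13}{2} \right)}}{171} - \frac{10 \log{\left(7 \right)}}{247} - \frac{4 \log{\left(2 \right)}}{117} + \frac{4 \log{\left(\frac{3}{2} \right)}}{117} + \frac{8 \log{\left(6 \right)}}{171} + \frac{14 \sqrt{3} \operatorname{atan}{\left(\frac{2 \sqrt{3}}{3} \right)}}{247} + \frac{10 \log{\left(\frac{37}{4} \right)}}{247}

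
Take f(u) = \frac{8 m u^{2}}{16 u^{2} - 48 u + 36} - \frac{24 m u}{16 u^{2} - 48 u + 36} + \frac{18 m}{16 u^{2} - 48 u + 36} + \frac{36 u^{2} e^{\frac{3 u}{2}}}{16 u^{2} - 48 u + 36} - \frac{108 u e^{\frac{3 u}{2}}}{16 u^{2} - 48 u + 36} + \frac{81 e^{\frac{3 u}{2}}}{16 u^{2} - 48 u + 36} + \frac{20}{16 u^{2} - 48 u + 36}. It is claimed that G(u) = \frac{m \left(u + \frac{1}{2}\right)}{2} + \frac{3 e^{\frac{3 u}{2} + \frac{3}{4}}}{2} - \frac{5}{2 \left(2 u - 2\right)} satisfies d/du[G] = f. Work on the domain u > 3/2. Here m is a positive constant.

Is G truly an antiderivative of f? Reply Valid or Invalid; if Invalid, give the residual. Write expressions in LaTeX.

d/du[G] = \frac{2 m u^{2} - 4 m u + 2 m + 9 u^{2} e^{\frac{3}{4}} e^{\frac{3 u}{2}} - 18 u e^{\frac{3}{4}} e^{\frac{3 u}{2}} + 9 e^{\frac{3}{4}} e^{\frac{3 u}{2}} + 5}{4 u^{2} - 8 u + 4}
d/du[G] - f(u) = \frac{- 36 u^{4} e^{\frac{3 u}{2}} + 36 u^{4} e^{\frac{3}{4}} e^{\frac{3 u}{2}} - 180 u^{3} e^{\frac{3}{4}} e^{\frac{3 u}{2}} + 180 u^{3} e^{\frac{3 u}{2}} - 333 u^{2} e^{\frac{3 u}{2}} + 333 u^{2} e^{\frac{3}{4}} e^{\frac{3 u}{2}} - 270 u e^{\frac{3}{4}} e^{\frac{3 u}{2}} + 270 u e^{\frac{3 u}{2}} - 20 u - 81 e^{\frac{3 u}{2}} + 81 e^{\frac{3}{4}} e^{\frac{3 u}{2}} + 25}{16 u^{4} - 80 u^{3} + 148 u^{2} - 120 u + 36} != 0.

Invalid: d/du[G] - f = \frac{- 36 u^{4} e^{\frac{3 u}{2}} + 36 u^{4} e^{\frac{3}{4}} e^{\frac{3 u}{2}} - 180 u^{3} e^{\frac{3}{4}} e^{\frac{3 u}{2}} + 180 u^{3} e^{\frac{3 u}{2}} - 333 u^{2} e^{\frac{3 u}{2}} + 333 u^{2} e^{\frac{3}{4}} e^{\frac{3 u}{2}} - 270 u e^{\frac{3}{4}} e^{\frac{3 u}{2}} + 270 u e^{\frac{3 u}{2}} - 20 u - 81 e^{\frac{3 u}{2}} + 81 e^{\frac{3}{4}} e^{\frac{3 u}{2}} + 25}{16 u^{4} - 80 u^{3} + 148 u^{2} - 120 u + 36}, which is not 0.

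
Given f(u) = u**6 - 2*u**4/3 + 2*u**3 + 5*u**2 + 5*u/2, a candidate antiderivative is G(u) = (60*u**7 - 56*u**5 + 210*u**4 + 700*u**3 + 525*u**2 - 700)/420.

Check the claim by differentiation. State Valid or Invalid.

d/du[G] = u**6 - 2*u**4/3 + 2*u**3 + 5*u**2 + 5*u/2
This equals f(u) exactly, so the claim holds.

Valid - the claim checks out under differentiation.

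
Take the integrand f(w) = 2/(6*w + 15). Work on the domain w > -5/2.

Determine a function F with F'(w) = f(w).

An antiderivative is F(w) = log(2*w + 5)/3.

A first test for any F(w): its w-derivative must equal f(w) identically.
Check: d/dw[log(2*w + 5)/3] = 2/(6*w + 15) = f(w).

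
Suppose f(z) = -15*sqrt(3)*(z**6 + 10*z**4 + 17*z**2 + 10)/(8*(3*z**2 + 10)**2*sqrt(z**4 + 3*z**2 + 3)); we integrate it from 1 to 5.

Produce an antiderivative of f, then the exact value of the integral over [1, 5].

Whatever form F(z) takes, F'(z) = f(z) is non-negotiable.
F(z) = -15*z*sqrt(z**4 + 3*z**2 + 3)/(24*sqrt(3)*z**2 + 80*sqrt(3)) is an antiderivative of f.
Check: d/dz[-15*z*sqrt(z**4 + 3*z**2 + 3)/(24*sqrt(3)*z**2 + 80*sqrt(3))] = (-15*sqrt(3)*z**6 - 150*sqrt(3)*z**4 - 255*sqrt(3)*z**2 - 150*sqrt(3))/(72*z**4*sqrt(z**4 + 3*z**2 + 3) + 480*z**2*sqrt(z**4 + 3*z**2 + 3) + 800*sqrt(z**4 + 3*z**2 + 3)), which equals f(z).
F(5) = -5*sqrt(2109)/136; F(1) = -5*sqrt(21)/104.
Integral = F(5) - F(1) = -5*sqrt(2109)/136 + 5*sqrt(21)/104.

Antiderivative: F(z) = -15*z*sqrt(z**4 + 3*z**2 + 3)/(24*sqrt(3)*z**2 + 80*sqrt(3)); value = -5*sqrt(2109)/136 + 5*sqrt(21)/104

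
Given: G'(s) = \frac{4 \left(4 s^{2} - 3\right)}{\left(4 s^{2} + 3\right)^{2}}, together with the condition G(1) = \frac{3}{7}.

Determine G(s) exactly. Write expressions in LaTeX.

G(s) = \frac{4 s^{2} - 4 s + 3}{4 s^{2} + 3}

Recognize the product-rule pattern: G'(s) = u'v + uv' with u = - 2 s, v = \frac{1}{2 s^{2} + \frac{3}{2}}, so integration by parts undoes it.
A general antiderivative is - \frac{2 s}{2 s^{2} + \frac{3}{2}} + C.
The condition gives C = \frac{3}{7} - (- \frac{4}{7}) = 1.
So G(s) = \frac{4 s^{2} - 4 s + 3}{4 s^{2} + 3}.
Check: d/ds[\frac{4 s^{2} - 4 s + 3}{4 s^{2} + 3}] = \frac{16 s^{2} - 12}{16 s^{4} + 24 s^{2} + 9}, which equals G'(s).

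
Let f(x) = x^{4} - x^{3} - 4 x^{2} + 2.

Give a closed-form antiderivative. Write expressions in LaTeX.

An antiderivative is F(x) = \frac{x^{5}}{5} - \frac{x^{4}}{4} - \frac{4 x^{3}}{3} + 2 x.

Integrate term by term and add the pieces.
Check: d/dx[\frac{x^{5}}{5} - \frac{x^{4}}{4} - \frac{4 x^{3}}{3} + 2 x] = x^{4} - x^{3} - 4 x^{2} + 2 = f(x).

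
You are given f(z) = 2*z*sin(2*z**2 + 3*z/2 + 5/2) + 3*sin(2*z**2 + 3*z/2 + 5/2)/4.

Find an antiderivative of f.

The substitution u = 2*z**2 + 3*z/2 + 5/2 works: f is exactly (dF/du)*(du/dz) for that inner function.
Check: d/dz[-cos(2*z**2 + 3*z/2 + 5/2)/2] = 2*z*sin(2*z**2 + 3*z/2 + 5/2) + 3*sin(2*z**2 + 3*z/2 + 5/2)/4 = f(z).

An antiderivative is F(z) = -cos(2*z**2 + 3*z/2 + 5/2)/2.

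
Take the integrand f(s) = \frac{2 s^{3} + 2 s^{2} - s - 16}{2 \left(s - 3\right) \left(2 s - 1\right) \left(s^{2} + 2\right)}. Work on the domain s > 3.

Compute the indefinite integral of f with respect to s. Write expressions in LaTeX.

The denominator factors as 2 \left(s - 3\right) \left(2 s - 1\right) \left(s^{2} + 2\right); partial fractions split f into directly integrable pieces: - \frac{5 \left(3 s - 2\right)}{22 \left(s^{2} + 2\right)} + \frac{7}{5 \left(2 s - 1\right)} + \frac{53}{110 \left(s - 3\right)}.
Check: d/ds[\frac{106 \log{\left(s - 3 \right)} + 154 \log{\left(s - \frac{1}{2} \right)} - 75 \log{\left(s^{2} + 2 \right)} + 50 \sqrt{2} \operatorname{atan}{\left(\frac{\sqrt{2} s}{2} \right)}}{220}] = \frac{2 s^{3} + 2 s^{2} - s - 16}{4 s^{4} - 14 s^{3} + 14 s^{2} - 28 s + 12}, which equals f(s).

F(s) = \frac{106 \log{\left(s - 3 \right)} + 154 \log{\left(s - \frac{1}{2} \right)} - 75 \log{\left(s^{2} + 2 \right)} + 50 \sqrt{2} \operatorname{atan}{\left(\frac{\sqrt{2} s}{2} \right)}}{220} + C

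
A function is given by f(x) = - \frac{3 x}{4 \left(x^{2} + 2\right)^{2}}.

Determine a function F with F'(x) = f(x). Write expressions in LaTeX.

An antiderivative is F(x) = \frac{3}{8 x^{2} + 16}.

f matches the chain-rule pattern g'(h)*h' with inner function h(x) = 8 x^{2} + 16; substituting u = h(x) collapses the integral.
Check: d/dx[\frac{3}{8 x^{2} + 16}] = - \frac{3 x}{4 x^{4} + 16 x^{2} + 16}, which equals f(x).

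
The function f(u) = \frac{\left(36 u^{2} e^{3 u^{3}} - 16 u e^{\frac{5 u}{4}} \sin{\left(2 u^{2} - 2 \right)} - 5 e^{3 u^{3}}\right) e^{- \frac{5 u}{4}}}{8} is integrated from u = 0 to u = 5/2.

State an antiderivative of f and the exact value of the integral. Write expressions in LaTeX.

Antiderivative: F(u) = \frac{\cos{\left(2 u^{2} - 2 \right)}}{2} + \frac{e^{- \frac{5 u}{4}} e^{3 u^{3}}}{2}; value = - \frac{1}{2} + \frac{\cos{\left(\frac{21}{2} \right)}}{2} - \frac{\cos{\left(2 \right)}}{2} + \frac{e^{\frac{175}{4}}}{2}

Since d/du undoes antidifferentiation here, F'(u) = f(u) is required of F(u).
F(u) = \frac{\cos{\left(2 u^{2} - 2 \right)}}{2} + \frac{e^{- \frac{5 u}{4}} e^{3 u^{3}}}{2} is an antiderivative of f.
Check: d/du[\frac{\cos{\left(2 u^{2} - 2 \right)}}{2} + \frac{e^{- \frac{5 u}{4}} e^{3 u^{3}}}{2}] = \frac{\left(36 u^{2} e^{3 u^{3}} - 16 u e^{\frac{5 u}{4}} \sin{\left(2 u^{2} - 2 \right)} - 5 e^{3 u^{3}}\right) e^{- \frac{5 u}{4}}}{8} = f(u).
F(5/2) = \frac{\cos{\left(\frac{21}{2} \right)}}{2} + \frac{e^{\frac{175}{4}}}{2}; F(0) = \frac{\cos{\left(2 \right)}}{2} + \frac{1}{2}.
Integral = F(5/2) - F(0) = - \frac{1}{2} + \frac{\cos{\left(\frac{21}{2} \right)}}{2} - \frac{\cos{\left(2 \right)}}{2} + \frac{e^{\frac{175}{4}}}{2}.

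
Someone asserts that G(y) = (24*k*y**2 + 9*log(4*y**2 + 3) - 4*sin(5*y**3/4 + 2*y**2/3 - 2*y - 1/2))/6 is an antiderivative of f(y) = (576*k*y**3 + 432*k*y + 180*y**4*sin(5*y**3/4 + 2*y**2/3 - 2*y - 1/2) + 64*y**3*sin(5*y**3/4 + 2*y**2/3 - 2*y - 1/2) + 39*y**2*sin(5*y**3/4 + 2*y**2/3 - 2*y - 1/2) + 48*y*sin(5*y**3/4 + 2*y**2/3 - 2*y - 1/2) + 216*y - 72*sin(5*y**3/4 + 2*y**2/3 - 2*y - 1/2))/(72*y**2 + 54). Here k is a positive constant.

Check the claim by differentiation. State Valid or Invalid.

Invalid: d/dy[G] - f = -5*y**2*sin(5*y**3/4 + 2*y**2/3 - 2*y - 1/2)/2 - 5*y**2*cos(5*y**3/4 + 2*y**2/3 - 2*y - 1/2)/2 - 8*y*sin(5*y**3/4 + 2*y**2/3 - 2*y - 1/2)/9 - 8*y*cos(5*y**3/4 + 2*y**2/3 - 2*y - 1/2)/9 + 4*sin(5*y**3/4 + 2*y**2/3 - 2*y - 1/2)/3 + 4*cos(5*y**3/4 + 2*y**2/3 - 2*y - 1/2)/3, which is not 0.

d/dy[G] = (576*k*y**3 + 432*k*y - 180*y**4*cos(5*y**3/4 + 2*y**2/3 - 2*y - 1/2) - 64*y**3*cos(5*y**3/4 + 2*y**2/3 - 2*y - 1/2) - 39*y**2*cos(5*y**3/4 + 2*y**2/3 - 2*y - 1/2) - 48*y*cos(5*y**3/4 + 2*y**2/3 - 2*y - 1/2) + 216*y + 72*cos(5*y**3/4 + 2*y**2/3 - 2*y - 1/2))/(72*y**2 + 54)
d/dy[G] - f(y) = -5*y**2*sin(5*y**3/4 + 2*y**2/3 - 2*y - 1/2)/2 - 5*y**2*cos(5*y**3/4 + 2*y**2/3 - 2*y - 1/2)/2 - 8*y*sin(5*y**3/4 + 2*y**2/3 - 2*y - 1/2)/9 - 8*y*cos(5*y**3/4 + 2*y**2/3 - 2*y - 1/2)/9 + 4*sin(5*y**3/4 + 2*y**2/3 - 2*y - 1/2)/3 + 4*cos(5*y**3/4 + 2*y**2/3 - 2*y - 1/2)/3 != 0.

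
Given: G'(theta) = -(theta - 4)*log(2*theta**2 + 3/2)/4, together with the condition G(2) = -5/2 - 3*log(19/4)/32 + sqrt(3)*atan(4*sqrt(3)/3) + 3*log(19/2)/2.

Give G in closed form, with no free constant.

G(theta) = -theta**2*log(2*theta**2 + 3/2)/8 + theta**2/8 + theta*log(2*theta**2 + 3/2) - 2*theta - 3*log(theta**2 + 3/4)/32 + sqrt(3)*atan(2*sqrt(3)*theta/3) + 1

A candidate passes only if d/dtheta[G] lands on the given G'(theta) exactly.
A general antiderivative is theta**2/8 - 2*theta + (-theta**2/8 + theta)*log(2*theta**2 + 3/2) - 3*log(theta**2 + 3/4)/32 + sqrt(3)*atan(2*sqrt(3)*theta/3) + C.
The condition gives C = -5/2 - 3*log(19/4)/32 + sqrt(3)*atan(4*sqrt(3)/3) + 3*log(19/2)/2 - (-7/2 - 3*log(19/4)/32 + sqrt(3)*atan(4*sqrt(3)/3) + 3*log(19/2)/2) = 1.
So G(theta) = -theta**2*log(2*theta**2 + 3/2)/8 + theta**2/8 + theta*log(2*theta**2 + 3/2) - 2*theta - 3*log(theta**2 + 3/4)/32 + sqrt(3)*atan(2*sqrt(3)*theta/3) + 1.
Check: d/dtheta[-theta**2*log(2*theta**2 + 3/2)/8 + theta**2/8 + theta*log(2*theta**2 + 3/2) - 2*theta - 3*log(theta**2 + 3/4)/32 + sqrt(3)*atan(2*sqrt(3)*theta/3) + 1] = -theta*log(2*theta**2 + 3/2)/4 + log(2*theta**2 + 3/2), which equals G'(theta).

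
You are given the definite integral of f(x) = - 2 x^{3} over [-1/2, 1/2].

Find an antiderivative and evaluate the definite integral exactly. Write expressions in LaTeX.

Recover f(x) by differentiating a candidate F(x); any mismatch rules it out.
F(x) = - \frac{x^{4}}{2} is an antiderivative of f.
Check: d/dx[- \frac{x^{4}}{2}] = - 2 x^{3} = f(x).
F(1/2) = - \frac{1}{32}; F(-1/2) = - \frac{1}{32}.
Integral = F(1/2) - F(-1/2) = 0.

Antiderivative: F(x) = - \frac{x^{4}}{2}; value = 0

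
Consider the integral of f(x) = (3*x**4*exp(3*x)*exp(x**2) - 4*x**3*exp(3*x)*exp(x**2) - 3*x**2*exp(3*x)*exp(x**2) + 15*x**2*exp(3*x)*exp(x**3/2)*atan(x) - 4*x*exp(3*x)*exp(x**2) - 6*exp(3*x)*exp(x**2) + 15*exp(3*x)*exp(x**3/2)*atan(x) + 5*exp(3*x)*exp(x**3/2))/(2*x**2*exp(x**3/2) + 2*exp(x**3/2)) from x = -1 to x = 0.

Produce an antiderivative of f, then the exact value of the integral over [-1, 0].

Recognize the product-rule pattern: f = u'v + uv' with u = -exp(-x**3/2 + x**2) + 5*atan(x)/2, v = exp(3*x), so integration by parts undoes it.
F(x) = -exp(3*x)*exp(x**2)*exp(-x**3/2) + 5*exp(3*x)*atan(x)/2 is an antiderivative of f.
Check: d/dx[-exp(3*x)*exp(x**2)*exp(-x**3/2) + 5*exp(3*x)*atan(x)/2] = (3*x**4*exp(3*x)*exp(x**2) - 4*x**3*exp(3*x)*exp(x**2) - 3*x**2*exp(3*x)*exp(x**2) + 15*x**2*exp(3*x)*exp(x**3/2)*atan(x) - 4*x*exp(3*x)*exp(x**2) - 6*exp(3*x)*exp(x**2) + 15*exp(3*x)*exp(x**3/2)*atan(x) + 5*exp(3*x)*exp(x**3/2))/(2*x**2*exp(x**3/2) + 2*exp(x**3/2)) = f(x).
F(0) = -1; F(-1) = -exp(-3/2) - 5*pi*exp(-3)/8.
Integral = F(0) - F(-1) = -1 + 5*pi*exp(-3)/8 + exp(-3/2).

Antiderivative: F(x) = -exp(3*x)*exp(x**2)*exp(-x**3/2) + 5*exp(3*x)*atan(x)/2; value = -1 + 5*pi*exp(-3)/8 + exp(-3/2)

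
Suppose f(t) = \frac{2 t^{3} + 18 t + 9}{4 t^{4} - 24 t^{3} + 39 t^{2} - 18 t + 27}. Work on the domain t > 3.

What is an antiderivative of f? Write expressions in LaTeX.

An antiderivative is F(t) = \frac{t \log{\left(4 t^{2} + 3 \right)} - 3 \log{\left(4 t^{2} + 3 \right)} - 12}{4 \left(t - 3\right)}.

Check any antiderivative F(t) by computing F'(t) and comparing it with f(t).
Check: d/dt[\frac{t \log{\left(4 t^{2} + 3 \right)} - 3 \log{\left(4 t^{2} + 3 \right)} - 12}{4 \left(t - 3\right)}] = \frac{2 t^{3} + 18 t + 9}{4 t^{4} - 24 t^{3} + 39 t^{2} - 18 t + 27} = f(t).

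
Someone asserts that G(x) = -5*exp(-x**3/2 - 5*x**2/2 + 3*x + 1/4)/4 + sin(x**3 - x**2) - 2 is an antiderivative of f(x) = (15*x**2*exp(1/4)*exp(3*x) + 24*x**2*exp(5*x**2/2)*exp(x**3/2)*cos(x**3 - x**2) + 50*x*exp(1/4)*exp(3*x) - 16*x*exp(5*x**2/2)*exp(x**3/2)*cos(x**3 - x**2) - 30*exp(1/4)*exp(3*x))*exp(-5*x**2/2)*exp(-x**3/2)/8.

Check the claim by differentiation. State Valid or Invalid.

d/dx[G] = (15*x**2 + 24*x**2*exp(-1/4)*exp(-3*x)*exp(5*x**2/2)*exp(x**3/2)*cos(x**3 - x**2) + 50*x - 16*x*exp(-1/4)*exp(-3*x)*exp(5*x**2/2)*exp(x**3/2)*cos(x**3 - x**2) - 30)*exp(1/4)*exp(3*x)*exp(-5*x**2/2)*exp(-x**3/2)/8
This equals f(x) exactly, so the claim holds.

Valid - differentiating G returns exactly f.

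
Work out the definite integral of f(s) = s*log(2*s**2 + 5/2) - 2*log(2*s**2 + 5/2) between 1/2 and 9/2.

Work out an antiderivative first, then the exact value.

Integrate term by term and add the pieces.
F(s) = (-4*s**2 + 4*s*(s - 4)*log(2*s**2 + 5/2) + 32*s + 5*log(s**2 + 5/4) - 16*sqrt(5)*atan(2*sqrt(5)*s/5))/8 is an antiderivative of f.
Check: d/ds[(-4*s**2 + 4*s*(s - 4)*log(2*s**2 + 5/2) + 32*s + 5*log(s**2 + 5/4) - 16*sqrt(5)*atan(2*sqrt(5)*s/5))/8] = s*log(2*s**2 + 5/2) - 2*log(2*s**2 + 5/2) = f(s).
F(9/2) = -2*sqrt(5)*atan(9*sqrt(5)/5) + 5*log(43/2)/8 + 9*log(43)/8 + 63/8; F(1/2) = -2*sqrt(5)*atan(sqrt(5)/5) - 7*log(3)/8 + 5*log(3/2)/8 + 15/8.
Integral = F(9/2) - F(1/2) = -2*sqrt(5)*atan(9*sqrt(5)/5) - 5*log(3/2)/8 + 7*log(3)/8 + 2*sqrt(5)*atan(sqrt(5)/5) + 5*log(43/2)/8 + 9*log(43)/8 + 6.

Antiderivative: F(s) = (-4*s**2 + 4*s*(s - 4)*log(2*s**2 + 5/2) + 32*s + 5*log(s**2 + 5/4) - 16*sqrt(5)*atan(2*sqrt(5)*s/5))/8; value = -2*sqrt(5)*atan(9*sqrt(5)/5) - 5*log(3/2)/8 + 7*log(3)/8 + 2*sqrt(5)*atan(sqrt(5)/5) + 5*log(43/2)/8 + 9*log(43)/8 + 6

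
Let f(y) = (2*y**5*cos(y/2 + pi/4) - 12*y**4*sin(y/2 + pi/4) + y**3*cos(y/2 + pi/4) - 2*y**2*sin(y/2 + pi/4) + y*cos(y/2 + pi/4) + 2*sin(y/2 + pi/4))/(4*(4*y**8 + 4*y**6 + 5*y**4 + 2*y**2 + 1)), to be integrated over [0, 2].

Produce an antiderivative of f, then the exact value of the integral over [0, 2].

Antiderivative: F(y) = y*sin(y/2 + pi/4)/(2*(2*y**4 + y**2 + 1)); value = sin(pi/4 + 1)/37

A first test for any F(y): its y-derivative must equal f(y) identically.
F(y) = y*sin(y/2 + pi/4)/(2*(2*y**4 + y**2 + 1)) is an antiderivative of f.
Check: d/dy[y*sin(y/2 + pi/4)/(2*(2*y**4 + y**2 + 1))] = (2*y**5*cos(y/2 + pi/4) - 12*y**4*sin(y/2 + pi/4) + y**3*cos(y/2 + pi/4) - 2*y**2*sin(y/2 + pi/4) + y*cos(y/2 + pi/4) + 2*sin(y/2 + pi/4))/(16*y**8 + 16*y**6 + 20*y**4 + 8*y**2 + 4), which equals f(y).
F(2) = sin(pi/4 + 1)/37; F(0) = 0.
Integral = F(2) - F(0) = sin(pi/4 + 1)/37.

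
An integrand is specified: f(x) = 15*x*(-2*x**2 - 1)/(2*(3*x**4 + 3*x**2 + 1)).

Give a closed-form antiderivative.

An antiderivative is F(x) = -5*log(x**4 + x**2 + 1/3)/4.

The substitution u = x**4 + x**2 + 1/3 works: f is exactly (dF/du)*(du/dx) for that inner function.
Check: d/dx[-5*log(x**4 + x**2 + 1/3)/4] = (-30*x**3 - 15*x)/(6*x**4 + 6*x**2 + 2), which equals f(x).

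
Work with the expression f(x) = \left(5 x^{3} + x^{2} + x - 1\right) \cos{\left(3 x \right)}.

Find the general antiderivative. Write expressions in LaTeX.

Since d/dx undoes antidifferentiation here, F'(x) = f(x) is required of F(x).
Check: d/dx[\frac{45 x^{3} \sin{\left(3 x \right)} + 9 x^{2} \sin{\left(3 x \right)} + 45 x^{2} \cos{\left(3 x \right)} - 21 x \sin{\left(3 x \right)} + 6 x \cos{\left(3 x \right)} - 11 \sin{\left(3 x \right)} - 7 \cos{\left(3 x \right)}}{27}] = 5 x^{3} \cos{\left(3 x \right)} + x^{2} \cos{\left(3 x \right)} + x \cos{\left(3 x \right)} - \cos{\left(3 x \right)}, which equals f(x).

F(x) = \frac{45 x^{3} \sin{\left(3 x \right)} + 9 x^{2} \sin{\left(3 x \right)} + 45 x^{2} \cos{\left(3 x \right)} - 21 x \sin{\left(3 x \right)} + 6 x \cos{\left(3 x \right)} - 11 \sin{\left(3 x \right)} - 7 \cos{\left(3 x \right)}}{27} + C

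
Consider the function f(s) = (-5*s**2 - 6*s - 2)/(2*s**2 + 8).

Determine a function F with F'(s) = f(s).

An antiderivative is F(s) = -5*s/2 - 3*log(s**2 + 4)/2 + 9*atan(s/2)/2.

A candidate is checked by its d/ds: the result must match f(s).
Check: d/ds[-5*s/2 - 3*log(s**2 + 4)/2 + 9*atan(s/2)/2] = (-5*s**2 - 6*s - 2)/(2*s**2 + 8) = f(s).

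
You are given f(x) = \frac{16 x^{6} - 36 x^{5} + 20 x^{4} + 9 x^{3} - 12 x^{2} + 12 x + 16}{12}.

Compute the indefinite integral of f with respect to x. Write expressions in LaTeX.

Recover f(x) by differentiating a candidate F(x); any mismatch rules it out.
Check: d/dx[\frac{x \left(64 x^{6} - 168 x^{5} + 112 x^{4} + 63 x^{3} - 112 x^{2} + 168 x + 448\right)}{336}] = \frac{4 x^{6}}{3} - 3 x^{5} + \frac{5 x^{4}}{3} + \frac{3 x^{3}}{4} - x^{2} + x + \frac{4}{3}, which equals f(x).

F(x) = \frac{x \left(64 x^{6} - 168 x^{5} + 112 x^{4} + 63 x^{3} - 112 x^{2} + 168 x + 448\right)}{336} + C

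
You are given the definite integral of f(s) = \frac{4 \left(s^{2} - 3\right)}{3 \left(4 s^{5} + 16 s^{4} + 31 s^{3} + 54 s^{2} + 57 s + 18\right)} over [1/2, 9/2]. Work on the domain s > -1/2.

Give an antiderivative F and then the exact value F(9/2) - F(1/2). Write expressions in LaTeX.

Factor the denominator (3 \left(s + 2\right) \left(2 s + 1\right) \left(2 s + 3\right) \left(s^{2} + 3\right)) and decompose: f = \frac{8 \left(s + 6\right)}{273 \left(s^{2} + 3\right)} + \frac{4}{21 \left(2 s + 3\right)} - \frac{44}{117 \left(2 s + 1\right)} + \frac{4}{63 \left(s + 2\right)}; each piece integrates to a log, atan, or power term.
F(s) = \frac{2 \left(- 77 \log{\left(s + \frac{1}{2} \right)} + 39 \log{\left(s + \frac{3}{2} \right)} + 26 \log{\left(s + 2 \right)} + 6 \log{\left(s^{2} + 3 \right)} + 24 \sqrt{3} \operatorname{atan}{\left(\frac{\sqrt{3} s}{3} \right)}\right)}{819} is an antiderivative of f.
Check: d/ds[\frac{2 \left(- 77 \log{\left(s + \frac{1}{2} \right)} + 39 \log{\left(s + \frac{3}{2} \right)} + 26 \log{\left(s + 2 \right)} + 6 \log{\left(s^{2} + 3 \right)} + 24 \sqrt{3} \operatorname{atan}{\left(\frac{\sqrt{3} s}{3} \right)}\right)}{819}] = \frac{4 s^{2} - 12}{12 s^{5} + 48 s^{4} + 93 s^{3} + 162 s^{2} + 171 s + 54}, which equals f(s).
F(9/2) = - \frac{22 \log{\left(5 \right)}}{117} + \frac{4 \log{\left(\frac{93}{4} \right)}}{273} + \frac{4 \log{\left(\frac{13}{2} \right)}}{63} + \frac{16 \sqrt{3} \operatorname{atan}{\left(\frac{3 \sqrt{3}}{2} \right)}}{273} + \frac{2 \log{\left(6 \right)}}{21}; F(1/2) = \frac{4 \log{\left(\frac{13}{4} \right)}}{273} + \frac{16 \sqrt{3} \operatorname{atan}{\left(\frac{\sqrt{3}}{6} \right)}}{273} + \frac{4 \log{\left(\frac{5}{2} \right)}}{63} + \frac{2 \log{\left(2 \right)}}{21}.
Integral = F(9/2) - F(1/2) = - \frac{22 \log{\left(5 \right)}}{117} - \frac{2 \log{\left(2 \right)}}{21} - \frac{4 \log{\left(\frac{5}{2} \right)}}{63} - \frac{16 \sqrt{3} \operatorname{atan}{\left(\frac{\sqrt{3}}{6} \right)}}{273} - \frac{4 \log{\left(\frac{13}{4} \right)}}{273} + \frac{4 \log{\left(\frac{93}{4} \right)}}{273} + \frac{4 \log{\left(\frac{13}{2} \right)}}{63} + \frac{16 \sqrt{3} \operatorname{atan}{\left(\frac{3 \sqrt{3}}{2} \right)}}{273} + \frac{2 \log{\left(6 \right)}}{21}.

Antiderivative: F(s) = \frac{2 \left(- 77 \log{\left(s + \frac{1}{2} \right)} + 39 \log{\left(s + \frac{3}{2} \right)} + 26 \log{\left(s + 2 \right)} + 6 \log{\left(s^{2} + 3 \right)} + 24 \sqrt{3} \operatorname{atan}{\left(\frac{\sqrt{3} s}{3} \right)}\right)}{819}; value = - \frac{22 \log{\left(5 \right)}}{117} - \frac{2 \log{\left(2 \right)}}{21} - \frac{4 \log{\left(\frac{5}{2} \right)}}{63} - \frac{16 \sqrt{3} \operatorname{atan}{\left(\frac{\sqrt{3}}{6} \right)}}{273} - \frac{4 \log{\left(\frac{13}{4} \right)}}{273} + \frac{4 \log{\left(\frac{93}{4} \right)}}{273} + \frac{4 \log{\left(\frac{13}{2} \right)}}{63} + \frac{16 \sqrt{3} \operatorname{atan}{\left(\frac{3 \sqrt{3}}{2} \right)}}{273} + \frac{2 \log{\left(6 \right)}}{21}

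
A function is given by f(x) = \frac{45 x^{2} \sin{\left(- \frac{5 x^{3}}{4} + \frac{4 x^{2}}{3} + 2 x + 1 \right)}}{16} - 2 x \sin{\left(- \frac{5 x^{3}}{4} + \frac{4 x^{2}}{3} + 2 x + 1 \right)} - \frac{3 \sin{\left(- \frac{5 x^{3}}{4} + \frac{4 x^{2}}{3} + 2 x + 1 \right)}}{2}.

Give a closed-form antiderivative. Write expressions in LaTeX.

f matches the chain-rule pattern g'(h)*h' with inner function h(x) = - \frac{5 x^{3}}{4} + \frac{4 x^{2}}{3} + 2 x + 1; substituting u = h(x) collapses the integral.
Check: d/dx[\frac{3 \cos{\left(- \frac{5 x^{3}}{4} + \frac{4 x^{2}}{3} + 2 x + 1 \right)}}{4}] = \frac{45 x^{2} \sin{\left(- \frac{5 x^{3}}{4} + \frac{4 x^{2}}{3} + 2 x + 1 \right)}}{16} - 2 x \sin{\left(- \frac{5 x^{3}}{4} + \frac{4 x^{2}}{3} + 2 x + 1 \right)} - \frac{3 \sin{\left(- \frac{5 x^{3}}{4} + \frac{4 x^{2}}{3} + 2 x + 1 \right)}}{2} = f(x).

An antiderivative is F(x) = \frac{3 \cos{\left(- \frac{5 x^{3}}{4} + \frac{4 x^{2}}{3} + 2 x + 1 \right)}}{4}.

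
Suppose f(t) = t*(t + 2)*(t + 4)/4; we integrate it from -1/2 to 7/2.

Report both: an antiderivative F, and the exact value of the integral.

Antiderivative: F(t) = t**4/16 + t**3/2 + t**2; value = 343/8

The substitution u = t**2/4 + t works: f is exactly (dF/du)*(du/dt) for that inner function.
F(t) = t**4/16 + t**3/2 + t**2 is an antiderivative of f.
Check: d/dt[t**4/16 + t**3/2 + t**2] = t**3/4 + 3*t**2/2 + 2*t, which equals f(t).
F(7/2) = 11025/256; F(-1/2) = 49/256.
Integral = F(7/2) - F(-1/2) = 343/8.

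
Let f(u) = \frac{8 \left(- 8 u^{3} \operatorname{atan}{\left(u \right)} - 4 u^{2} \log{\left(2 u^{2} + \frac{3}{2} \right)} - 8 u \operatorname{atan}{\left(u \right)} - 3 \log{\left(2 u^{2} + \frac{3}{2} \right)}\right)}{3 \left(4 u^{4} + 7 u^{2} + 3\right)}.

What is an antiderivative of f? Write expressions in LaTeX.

f has the shape v'r + vr' for v = - \frac{8 \operatorname{atan}{\left(u \right)}}{3} and r = \log{\left(2 u^{2} + \frac{3}{2} \right)} — it is the derivative of the product v*r.
Check: d/du[- \frac{8 \log{\left(2 u^{2} + \frac{3}{2} \right)} \operatorname{atan}{\left(u \right)}}{3}] = \frac{- 64 u^{3} \operatorname{atan}{\left(u \right)} - 32 u^{2} \log{\left(2 u^{2} + \frac{3}{2} \right)} - 64 u \operatorname{atan}{\left(u \right)} - 24 \log{\left(2 u^{2} + \frac{3}{2} \right)}}{12 u^{4} + 21 u^{2} + 9}, which equals f(u).

An antiderivative is F(u) = - \frac{8 \log{\left(2 u^{2} + \frac{3}{2} \right)} \operatorname{atan}{\left(u \right)}}{3}.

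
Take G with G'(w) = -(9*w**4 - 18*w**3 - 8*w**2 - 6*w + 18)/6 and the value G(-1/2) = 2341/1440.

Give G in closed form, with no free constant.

G(w) = w*(-54*w**4 + 135*w**3 + 80*w**2 + 90*w - 540)/180

Differentiate the proposed G(w) back; it has to land on the given G'(w).
A general antiderivative is -3*w**5/10 + 3*w**4/4 + 4*w**3/9 + w**2/2 - 3*w + C.
The condition gives C = 2341/1440 - (2341/1440) = 0.
So G(w) = w*(-54*w**4 + 135*w**3 + 80*w**2 + 90*w - 540)/180.
Check: d/dw[w*(-54*w**4 + 135*w**3 + 80*w**2 + 90*w - 540)/180] = -3*w**4/2 + 3*w**3 + 4*w**2/3 + w - 3, which equals G'(w).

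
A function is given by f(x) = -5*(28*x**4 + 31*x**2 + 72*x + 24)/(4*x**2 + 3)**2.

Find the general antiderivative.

f has the shape u'v + uv' for u = -5/(2*x**2 + 3/2) and v = 7*x**3/2 - 2*x**2 + 4*x - 6 — it is the derivative of the product u*v.
Check: d/dx[-5*(7*x**3/2 - 2*x**2 + 4*x - 6)/(2*x**2 + 3/2)] = (-140*x**4 - 155*x**2 - 360*x - 120)/(16*x**4 + 24*x**2 + 9), which equals f(x).

F(x) = -5*(7*x**3/2 - 2*x**2 + 4*x - 6)/(2*x**2 + 3/2) + C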